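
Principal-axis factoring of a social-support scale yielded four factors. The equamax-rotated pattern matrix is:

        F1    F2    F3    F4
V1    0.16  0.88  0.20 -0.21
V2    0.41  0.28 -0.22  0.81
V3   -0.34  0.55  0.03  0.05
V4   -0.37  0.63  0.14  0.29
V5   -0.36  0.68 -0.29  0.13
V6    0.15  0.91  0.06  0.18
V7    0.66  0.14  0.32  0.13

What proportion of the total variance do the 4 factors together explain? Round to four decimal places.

Communalities: 0.8841, 0.9510, 0.4215, 0.6375, 0.6930, 0.8866, 0.5745; Σh² = 5.0482.
Total variance with 7 standardized items is 7, so the solution explains 5.0482/7 = 0.7212.

0.7212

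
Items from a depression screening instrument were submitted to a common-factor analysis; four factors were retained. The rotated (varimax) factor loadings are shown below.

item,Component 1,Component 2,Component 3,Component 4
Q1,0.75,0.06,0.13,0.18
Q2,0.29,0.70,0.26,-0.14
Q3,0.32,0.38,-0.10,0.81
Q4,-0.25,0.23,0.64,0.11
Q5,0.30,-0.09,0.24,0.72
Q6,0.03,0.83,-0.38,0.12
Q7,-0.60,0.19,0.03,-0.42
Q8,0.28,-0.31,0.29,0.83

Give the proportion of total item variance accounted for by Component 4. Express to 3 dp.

0.265

SS loadings for Component 4 = 0.18² + (-0.14)² + 0.81² + 0.11² + 0.72² + 0.12² + (-0.42)² + 0.83² = 2.1183
Proportion of variance = 2.1183 / 8 = 0.2648.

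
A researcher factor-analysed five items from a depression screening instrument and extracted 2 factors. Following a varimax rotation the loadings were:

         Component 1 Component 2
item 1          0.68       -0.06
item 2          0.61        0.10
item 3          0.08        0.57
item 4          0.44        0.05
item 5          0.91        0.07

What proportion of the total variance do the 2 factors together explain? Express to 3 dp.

Communalities: 0.4660, 0.3821, 0.3313, 0.1961, 0.8330; Σh² = 2.2085.
Total variance with 5 standardized items is 5, so the solution explains 2.2085/5 = 0.4417.

0.442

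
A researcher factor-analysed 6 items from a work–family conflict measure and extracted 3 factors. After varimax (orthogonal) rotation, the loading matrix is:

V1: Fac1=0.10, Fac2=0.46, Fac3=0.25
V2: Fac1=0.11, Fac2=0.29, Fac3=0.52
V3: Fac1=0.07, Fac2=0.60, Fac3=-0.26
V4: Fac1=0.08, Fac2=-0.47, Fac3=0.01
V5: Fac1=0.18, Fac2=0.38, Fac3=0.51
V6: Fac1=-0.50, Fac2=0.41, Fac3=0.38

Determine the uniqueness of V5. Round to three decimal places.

0.563

h² = 0.18² + 0.38² + 0.51² = 0.0324 + 0.1444 + 0.2601 = 0.4369
Uniqueness u² = 1 − h² = 1 − 0.4369 = 0.5631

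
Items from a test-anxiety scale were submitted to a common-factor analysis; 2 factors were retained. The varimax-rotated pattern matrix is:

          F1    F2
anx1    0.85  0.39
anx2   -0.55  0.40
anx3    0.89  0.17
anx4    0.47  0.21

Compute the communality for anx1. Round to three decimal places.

h² = 0.85² + 0.39² = 0.7225 + 0.1521 = 0.8746

0.875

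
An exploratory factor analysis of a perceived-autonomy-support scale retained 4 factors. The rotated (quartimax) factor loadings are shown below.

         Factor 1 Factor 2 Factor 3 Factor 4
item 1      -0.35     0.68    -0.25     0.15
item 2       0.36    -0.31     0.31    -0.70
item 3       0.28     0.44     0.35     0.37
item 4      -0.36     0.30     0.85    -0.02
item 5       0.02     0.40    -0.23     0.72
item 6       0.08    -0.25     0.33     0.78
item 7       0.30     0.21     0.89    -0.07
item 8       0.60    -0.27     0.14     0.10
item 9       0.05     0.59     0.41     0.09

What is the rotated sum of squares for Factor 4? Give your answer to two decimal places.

1.80

SS loadings for Factor 4 = 0.15² + (-0.70)² + 0.37² + (-0.02)² + 0.72² + 0.78² + (-0.07)² + 0.10² + 0.09² = 0.0225 + 0.4900 + 0.1369 + 0.0004 + 0.5184 + 0.6084 + 0.0049 + 0.0100 + 0.0081 = 1.7996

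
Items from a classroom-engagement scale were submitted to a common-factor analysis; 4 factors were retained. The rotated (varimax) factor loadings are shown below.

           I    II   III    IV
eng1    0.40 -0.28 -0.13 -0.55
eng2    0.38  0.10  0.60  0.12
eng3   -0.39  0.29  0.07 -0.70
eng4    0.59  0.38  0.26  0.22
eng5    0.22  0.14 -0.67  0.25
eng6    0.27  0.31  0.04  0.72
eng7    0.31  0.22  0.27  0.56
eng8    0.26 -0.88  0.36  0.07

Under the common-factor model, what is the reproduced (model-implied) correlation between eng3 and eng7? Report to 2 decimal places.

-0.43

r̂ = Σ λ_i·λ_j across factors = (-0.39)(0.31) + (0.29)(0.22) + (0.07)(0.27) + (-0.70)(0.56)
  = -0.1209 +0.0638 +0.0189 -0.3920 = -0.4302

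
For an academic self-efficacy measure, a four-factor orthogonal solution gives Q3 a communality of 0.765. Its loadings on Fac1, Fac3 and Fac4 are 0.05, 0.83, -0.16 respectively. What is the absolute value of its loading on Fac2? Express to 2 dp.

Under orthogonal rotation h² = Σλ², so λ_Fac2² = h² − (0.7170) = 0.765 − 0.7170 = 0.0480.
|λ| = √0.0480 = 0.2191.

0.22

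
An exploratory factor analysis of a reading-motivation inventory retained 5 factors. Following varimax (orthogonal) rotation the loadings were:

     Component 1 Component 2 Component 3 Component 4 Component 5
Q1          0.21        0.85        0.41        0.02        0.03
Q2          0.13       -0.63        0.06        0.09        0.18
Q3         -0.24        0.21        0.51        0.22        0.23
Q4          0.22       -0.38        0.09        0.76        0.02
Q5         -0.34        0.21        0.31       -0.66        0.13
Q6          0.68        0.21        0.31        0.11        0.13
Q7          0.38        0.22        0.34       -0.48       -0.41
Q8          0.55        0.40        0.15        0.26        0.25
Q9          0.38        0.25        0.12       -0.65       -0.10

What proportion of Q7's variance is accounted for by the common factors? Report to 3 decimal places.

h² = 0.38² + 0.22² + 0.34² + (-0.48)² + (-0.41)² = 0.1444 + 0.0484 + 0.1156 + 0.2304 + 0.1681 = 0.7069

0.707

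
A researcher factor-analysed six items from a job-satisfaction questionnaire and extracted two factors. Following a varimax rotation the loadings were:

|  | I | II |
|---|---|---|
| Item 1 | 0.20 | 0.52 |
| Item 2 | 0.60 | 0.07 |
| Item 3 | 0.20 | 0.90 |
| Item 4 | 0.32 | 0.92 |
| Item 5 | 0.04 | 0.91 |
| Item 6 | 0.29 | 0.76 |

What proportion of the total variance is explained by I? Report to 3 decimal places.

0.105

SS loadings for I = 0.20² + 0.60² + 0.20² + 0.32² + 0.04² + 0.29² = 0.6281
Proportion of variance = 0.6281 / 6 = 0.1047.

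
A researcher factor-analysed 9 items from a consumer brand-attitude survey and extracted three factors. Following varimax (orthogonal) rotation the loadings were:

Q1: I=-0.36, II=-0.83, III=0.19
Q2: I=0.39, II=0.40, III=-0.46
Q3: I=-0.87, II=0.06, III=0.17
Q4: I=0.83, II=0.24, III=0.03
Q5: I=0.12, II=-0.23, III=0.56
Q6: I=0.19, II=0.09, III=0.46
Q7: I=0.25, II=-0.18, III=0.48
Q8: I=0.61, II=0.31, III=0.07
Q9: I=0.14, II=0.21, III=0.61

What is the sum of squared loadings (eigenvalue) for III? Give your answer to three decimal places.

1.410

SS loadings for III = 0.19² + (-0.46)² + 0.17² + 0.03² + 0.56² + 0.46² + 0.48² + 0.07² + 0.61² = 0.0361 + 0.2116 + 0.0289 + 0.0009 + 0.3136 + 0.2116 + 0.2304 + 0.0049 + 0.3721 = 1.4101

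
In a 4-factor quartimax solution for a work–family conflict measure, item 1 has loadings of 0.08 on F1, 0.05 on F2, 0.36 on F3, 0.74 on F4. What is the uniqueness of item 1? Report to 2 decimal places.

0.31

h² = 0.08² + 0.05² + 0.36² + 0.74² = 0.0064 + 0.0025 + 0.1296 + 0.5476 = 0.6861
Uniqueness u² = 1 − h² = 1 − 0.6861 = 0.3139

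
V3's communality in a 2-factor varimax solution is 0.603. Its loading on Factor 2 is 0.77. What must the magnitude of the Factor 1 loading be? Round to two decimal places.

0.10

Under orthogonal rotation h² = Σλ², so λ_Factor 1² = h² − (0.5929) = 0.603 − 0.5929 = 0.0101.
|λ| = √0.0101 = 0.1005.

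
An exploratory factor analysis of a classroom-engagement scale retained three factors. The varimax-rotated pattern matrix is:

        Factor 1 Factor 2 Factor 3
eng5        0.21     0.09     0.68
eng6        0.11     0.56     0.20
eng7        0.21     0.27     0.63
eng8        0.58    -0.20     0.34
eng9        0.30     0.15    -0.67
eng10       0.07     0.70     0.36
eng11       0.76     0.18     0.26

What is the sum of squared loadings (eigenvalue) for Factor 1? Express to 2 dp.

1.11

SS loadings for Factor 1 = 0.21² + 0.11² + 0.21² + 0.58² + 0.30² + 0.07² + 0.76² = 0.0441 + 0.0121 + 0.0441 + 0.3364 + 0.0900 + 0.0049 + 0.5776 = 1.1092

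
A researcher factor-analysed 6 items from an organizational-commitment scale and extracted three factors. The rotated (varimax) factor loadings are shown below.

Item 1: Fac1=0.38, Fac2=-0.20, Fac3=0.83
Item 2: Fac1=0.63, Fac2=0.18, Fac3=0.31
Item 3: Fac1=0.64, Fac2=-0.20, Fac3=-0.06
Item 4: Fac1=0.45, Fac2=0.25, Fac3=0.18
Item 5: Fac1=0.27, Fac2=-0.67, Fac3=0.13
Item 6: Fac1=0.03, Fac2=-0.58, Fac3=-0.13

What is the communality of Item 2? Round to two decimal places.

0.53

h² = 0.63² + 0.18² + 0.31² = 0.3969 + 0.0324 + 0.0961 = 0.5254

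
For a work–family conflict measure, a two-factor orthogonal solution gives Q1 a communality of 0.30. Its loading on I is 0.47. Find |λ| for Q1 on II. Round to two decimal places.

0.28

Under orthogonal rotation h² = Σλ², so λ_II² = h² − (0.2209) = 0.30 − 0.2209 = 0.0791.
|λ| = √0.0791 = 0.2812.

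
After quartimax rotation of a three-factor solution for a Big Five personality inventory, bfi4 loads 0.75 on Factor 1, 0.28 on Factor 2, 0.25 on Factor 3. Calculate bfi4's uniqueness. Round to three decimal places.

h² = 0.75² + 0.28² + 0.25² = 0.5625 + 0.0784 + 0.0625 = 0.7034
Uniqueness u² = 1 − h² = 1 − 0.7034 = 0.2966

0.297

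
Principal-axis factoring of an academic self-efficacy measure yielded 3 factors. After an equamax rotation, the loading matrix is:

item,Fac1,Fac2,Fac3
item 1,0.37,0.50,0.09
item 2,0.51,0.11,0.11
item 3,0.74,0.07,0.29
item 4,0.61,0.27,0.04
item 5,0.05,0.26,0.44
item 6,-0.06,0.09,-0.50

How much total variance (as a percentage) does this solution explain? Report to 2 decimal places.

38.13%

Communalities: 0.3950, 0.2843, 0.6366, 0.4466, 0.2637, 0.2617; Σh² = 2.2879.
Total variance with 6 standardized items is 6, so the solution explains 2.2879/6 = 0.3813 = 38.13%.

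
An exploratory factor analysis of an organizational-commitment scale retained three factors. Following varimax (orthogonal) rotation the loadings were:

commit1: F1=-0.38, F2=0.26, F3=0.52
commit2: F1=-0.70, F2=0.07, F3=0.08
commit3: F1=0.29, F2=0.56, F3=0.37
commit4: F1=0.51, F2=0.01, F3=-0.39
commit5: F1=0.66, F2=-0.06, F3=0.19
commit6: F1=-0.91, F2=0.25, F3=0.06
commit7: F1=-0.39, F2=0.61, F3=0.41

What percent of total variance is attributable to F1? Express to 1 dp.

34.2%

SS loadings for F1 = (-0.38)² + (-0.70)² + 0.29² + 0.51² + 0.66² + (-0.91)² + (-0.39)² = 2.3944
With 7 standardized items, total variance = 7. Proportion = 2.3944/7 = 0.3421 → 34.21%.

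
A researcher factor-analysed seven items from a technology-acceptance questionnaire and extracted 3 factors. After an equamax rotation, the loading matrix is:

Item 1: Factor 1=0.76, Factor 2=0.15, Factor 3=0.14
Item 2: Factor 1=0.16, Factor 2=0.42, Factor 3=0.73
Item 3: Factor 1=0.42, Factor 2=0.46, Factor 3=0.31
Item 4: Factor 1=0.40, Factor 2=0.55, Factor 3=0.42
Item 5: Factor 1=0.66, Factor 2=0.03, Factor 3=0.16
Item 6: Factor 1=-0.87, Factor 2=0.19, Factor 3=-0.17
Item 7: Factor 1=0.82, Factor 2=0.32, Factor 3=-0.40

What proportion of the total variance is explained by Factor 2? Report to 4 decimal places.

SS loadings for Factor 2 = 0.15² + 0.42² + 0.46² + 0.55² + 0.03² + 0.19² + 0.32² = 0.8524
Proportion of variance = 0.8524 / 7 = 0.1218.

0.1218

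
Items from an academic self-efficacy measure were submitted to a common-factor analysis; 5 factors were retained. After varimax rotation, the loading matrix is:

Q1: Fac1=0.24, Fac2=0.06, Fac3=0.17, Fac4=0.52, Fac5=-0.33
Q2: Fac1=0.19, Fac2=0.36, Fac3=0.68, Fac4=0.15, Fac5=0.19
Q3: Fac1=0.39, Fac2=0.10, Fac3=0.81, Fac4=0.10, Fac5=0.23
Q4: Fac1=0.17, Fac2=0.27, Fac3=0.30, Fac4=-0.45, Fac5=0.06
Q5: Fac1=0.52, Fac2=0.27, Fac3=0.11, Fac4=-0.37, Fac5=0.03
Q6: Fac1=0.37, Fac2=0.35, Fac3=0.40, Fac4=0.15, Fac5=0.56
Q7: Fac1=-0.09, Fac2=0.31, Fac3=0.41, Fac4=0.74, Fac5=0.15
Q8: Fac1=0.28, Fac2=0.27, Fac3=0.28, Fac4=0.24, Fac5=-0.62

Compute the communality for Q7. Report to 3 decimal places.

0.842

h² = (-0.09)² + 0.31² + 0.41² + 0.74² + 0.15² = 0.0081 + 0.0961 + 0.1681 + 0.5476 + 0.0225 = 0.8424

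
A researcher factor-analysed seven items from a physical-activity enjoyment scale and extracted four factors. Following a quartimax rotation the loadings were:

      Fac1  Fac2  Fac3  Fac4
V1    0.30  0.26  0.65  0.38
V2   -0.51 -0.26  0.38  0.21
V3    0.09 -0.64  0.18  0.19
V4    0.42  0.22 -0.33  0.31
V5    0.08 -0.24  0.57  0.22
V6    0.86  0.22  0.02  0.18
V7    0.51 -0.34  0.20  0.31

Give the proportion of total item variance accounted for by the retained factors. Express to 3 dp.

SS loadings by factor: 1.5407, 0.8148, 1.0735, 0.4976; total = 3.9266.
Total variance with 7 standardized items is 7, so the solution explains 3.9266/7 = 0.5609.

0.561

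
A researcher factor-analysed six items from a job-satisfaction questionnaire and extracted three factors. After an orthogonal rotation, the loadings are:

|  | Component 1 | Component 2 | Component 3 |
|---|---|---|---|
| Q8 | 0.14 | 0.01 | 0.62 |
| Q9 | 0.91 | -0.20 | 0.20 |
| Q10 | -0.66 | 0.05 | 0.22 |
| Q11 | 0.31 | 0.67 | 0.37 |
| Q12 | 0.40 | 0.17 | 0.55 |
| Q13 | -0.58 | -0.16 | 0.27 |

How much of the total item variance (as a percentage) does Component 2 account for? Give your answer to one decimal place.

SS loadings for Component 2 = 0.01² + (-0.20)² + 0.05² + 0.67² + 0.17² + (-0.16)² = 0.5460
With 6 standardized items, total variance = 6. Proportion = 0.5460/6 = 0.0910 → 9.10%.

9.1%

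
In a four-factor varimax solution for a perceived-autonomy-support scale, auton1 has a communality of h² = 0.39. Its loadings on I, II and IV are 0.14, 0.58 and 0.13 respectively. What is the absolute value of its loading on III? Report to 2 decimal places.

Under orthogonal rotation h² = Σλ², so λ_III² = h² − (0.3729) = 0.39 − 0.3729 = 0.0171.
|λ| = √0.0171 = 0.1308.

0.13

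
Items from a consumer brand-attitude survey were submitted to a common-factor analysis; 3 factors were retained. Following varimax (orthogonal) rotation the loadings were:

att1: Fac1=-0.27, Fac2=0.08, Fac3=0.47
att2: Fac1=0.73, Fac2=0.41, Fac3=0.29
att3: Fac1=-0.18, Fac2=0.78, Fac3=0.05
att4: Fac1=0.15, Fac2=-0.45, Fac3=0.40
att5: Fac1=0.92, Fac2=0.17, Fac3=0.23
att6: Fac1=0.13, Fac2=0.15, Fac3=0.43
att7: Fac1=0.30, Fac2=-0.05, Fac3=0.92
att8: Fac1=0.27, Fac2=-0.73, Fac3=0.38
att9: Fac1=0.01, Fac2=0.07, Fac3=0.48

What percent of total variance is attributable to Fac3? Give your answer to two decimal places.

SS loadings for Fac3 = 0.47² + 0.29² + 0.05² + 0.40² + 0.23² + 0.43² + 0.92² + 0.38² + 0.48² = 1.9265
With 9 standardized items, total variance = 9. Proportion = 1.9265/9 = 0.2141 → 21.41%.

21.41%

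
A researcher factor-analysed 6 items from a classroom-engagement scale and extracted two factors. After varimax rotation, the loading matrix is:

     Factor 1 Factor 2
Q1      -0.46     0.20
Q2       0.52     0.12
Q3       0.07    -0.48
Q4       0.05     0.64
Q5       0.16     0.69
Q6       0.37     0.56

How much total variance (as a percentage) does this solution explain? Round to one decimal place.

SS loadings by factor: 0.6519, 1.4841; total = 2.1360.
Total variance with 6 standardized items is 6, so the solution explains 2.1360/6 = 0.3560 = 35.60%.

35.6%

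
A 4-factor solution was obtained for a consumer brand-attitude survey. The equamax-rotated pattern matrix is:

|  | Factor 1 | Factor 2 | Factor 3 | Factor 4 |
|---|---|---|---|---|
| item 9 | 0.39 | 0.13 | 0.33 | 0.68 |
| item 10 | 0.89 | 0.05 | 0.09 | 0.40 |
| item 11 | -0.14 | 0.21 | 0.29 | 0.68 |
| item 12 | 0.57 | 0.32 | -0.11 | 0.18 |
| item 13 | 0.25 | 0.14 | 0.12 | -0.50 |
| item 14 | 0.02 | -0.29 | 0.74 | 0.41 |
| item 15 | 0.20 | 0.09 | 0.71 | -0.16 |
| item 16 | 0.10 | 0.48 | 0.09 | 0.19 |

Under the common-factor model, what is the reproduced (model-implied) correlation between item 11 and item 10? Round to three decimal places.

r̂ = Σ λ_i·λ_j across factors = (-0.14)(0.89) + (0.21)(0.05) + (0.29)(0.09) + (0.68)(0.40)
  = -0.1246 +0.0105 +0.0261 +0.2720 = 0.1840

0.184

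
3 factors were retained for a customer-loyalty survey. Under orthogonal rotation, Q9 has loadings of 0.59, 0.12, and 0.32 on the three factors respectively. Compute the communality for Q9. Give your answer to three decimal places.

h² = 0.59² + 0.12² + 0.32² = 0.3481 + 0.0144 + 0.1024 = 0.4649

0.465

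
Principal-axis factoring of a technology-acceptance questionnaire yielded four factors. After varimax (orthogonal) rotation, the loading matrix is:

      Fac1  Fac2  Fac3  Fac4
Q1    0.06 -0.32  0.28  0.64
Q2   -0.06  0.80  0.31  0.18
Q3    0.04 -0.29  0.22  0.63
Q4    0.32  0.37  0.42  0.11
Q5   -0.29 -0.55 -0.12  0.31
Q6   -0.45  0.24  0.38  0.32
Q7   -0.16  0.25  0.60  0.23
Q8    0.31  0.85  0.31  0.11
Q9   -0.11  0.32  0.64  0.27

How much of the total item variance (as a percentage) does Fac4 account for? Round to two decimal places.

13.19%

SS loadings for Fac4 = 0.64² + 0.18² + 0.63² + 0.11² + 0.31² + 0.32² + 0.23² + 0.11² + 0.27² = 1.1874
With 9 standardized items, total variance = 9. Proportion = 1.1874/9 = 0.1319 → 13.19%.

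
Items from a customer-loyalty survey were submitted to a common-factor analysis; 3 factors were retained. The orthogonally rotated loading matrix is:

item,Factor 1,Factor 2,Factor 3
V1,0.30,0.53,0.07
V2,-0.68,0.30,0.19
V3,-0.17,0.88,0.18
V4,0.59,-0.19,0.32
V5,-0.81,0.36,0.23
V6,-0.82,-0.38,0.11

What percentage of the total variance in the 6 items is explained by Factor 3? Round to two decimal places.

4.01%

SS loadings for Factor 3 = 0.07² + 0.19² + 0.18² + 0.32² + 0.23² + 0.11² = 0.2408
With 6 standardized items, total variance = 6. Proportion = 0.2408/6 = 0.0401 → 4.01%.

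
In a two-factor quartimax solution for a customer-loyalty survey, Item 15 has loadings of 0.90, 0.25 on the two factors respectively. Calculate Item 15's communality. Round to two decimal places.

0.87

h² = 0.90² + 0.25² = 0.8100 + 0.0625 = 0.8725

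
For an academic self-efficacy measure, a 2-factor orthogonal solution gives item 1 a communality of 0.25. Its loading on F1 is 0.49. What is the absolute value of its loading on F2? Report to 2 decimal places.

Under orthogonal rotation h² = Σλ², so λ_F2² = h² − (0.2401) = 0.25 − 0.2401 = 0.0099.
|λ| = √0.0099 = 0.0995.

0.10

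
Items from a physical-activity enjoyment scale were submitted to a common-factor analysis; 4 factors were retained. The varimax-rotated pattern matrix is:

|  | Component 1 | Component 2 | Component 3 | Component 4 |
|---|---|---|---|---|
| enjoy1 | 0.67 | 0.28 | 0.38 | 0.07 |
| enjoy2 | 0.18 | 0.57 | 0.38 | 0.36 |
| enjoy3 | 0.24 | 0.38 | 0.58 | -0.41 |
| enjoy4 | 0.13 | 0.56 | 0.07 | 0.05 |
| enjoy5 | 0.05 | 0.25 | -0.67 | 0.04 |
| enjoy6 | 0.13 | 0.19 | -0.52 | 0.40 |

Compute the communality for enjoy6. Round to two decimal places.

h² = 0.13² + 0.19² + (-0.52)² + 0.40² = 0.0169 + 0.0361 + 0.2704 + 0.1600 = 0.4834

0.48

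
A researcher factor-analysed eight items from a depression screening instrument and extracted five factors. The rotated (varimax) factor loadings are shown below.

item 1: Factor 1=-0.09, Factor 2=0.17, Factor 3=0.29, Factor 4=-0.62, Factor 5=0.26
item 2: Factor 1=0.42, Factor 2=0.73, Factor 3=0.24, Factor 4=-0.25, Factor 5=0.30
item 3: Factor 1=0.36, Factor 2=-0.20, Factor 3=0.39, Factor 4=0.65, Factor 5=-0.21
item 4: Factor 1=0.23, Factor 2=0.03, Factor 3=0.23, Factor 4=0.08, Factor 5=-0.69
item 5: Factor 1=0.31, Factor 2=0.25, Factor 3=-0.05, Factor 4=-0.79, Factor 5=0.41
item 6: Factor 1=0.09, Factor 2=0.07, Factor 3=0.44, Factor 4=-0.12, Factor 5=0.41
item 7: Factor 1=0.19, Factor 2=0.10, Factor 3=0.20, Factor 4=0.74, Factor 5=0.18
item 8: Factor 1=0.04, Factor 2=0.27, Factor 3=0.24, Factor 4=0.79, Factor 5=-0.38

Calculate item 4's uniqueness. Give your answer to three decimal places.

0.411

h² = 0.23² + 0.03² + 0.23² + 0.08² + (-0.69)² = 0.0529 + 0.0009 + 0.0529 + 0.0064 + 0.4761 = 0.5892
Uniqueness u² = 1 − h² = 1 − 0.5892 = 0.4108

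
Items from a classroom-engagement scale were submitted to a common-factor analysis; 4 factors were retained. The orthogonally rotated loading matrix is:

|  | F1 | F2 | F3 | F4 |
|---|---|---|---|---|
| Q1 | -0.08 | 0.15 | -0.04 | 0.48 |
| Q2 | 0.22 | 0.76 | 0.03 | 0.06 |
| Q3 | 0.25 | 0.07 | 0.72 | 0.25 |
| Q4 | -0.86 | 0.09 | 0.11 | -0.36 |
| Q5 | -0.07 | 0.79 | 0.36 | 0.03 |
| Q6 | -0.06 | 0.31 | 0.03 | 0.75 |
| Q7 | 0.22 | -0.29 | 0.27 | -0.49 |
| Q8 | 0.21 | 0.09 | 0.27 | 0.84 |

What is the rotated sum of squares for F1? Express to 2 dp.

0.96

SS loadings for F1 = (-0.08)² + 0.22² + 0.25² + (-0.86)² + (-0.07)² + (-0.06)² + 0.22² + 0.21² = 0.0064 + 0.0484 + 0.0625 + 0.7396 + 0.0049 + 0.0036 + 0.0484 + 0.0441 = 0.9579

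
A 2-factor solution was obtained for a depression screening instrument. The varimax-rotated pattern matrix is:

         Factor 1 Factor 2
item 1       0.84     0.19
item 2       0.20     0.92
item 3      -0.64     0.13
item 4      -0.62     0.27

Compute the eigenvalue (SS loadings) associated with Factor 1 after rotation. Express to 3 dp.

1.540

SS loadings for Factor 1 = 0.84² + 0.20² + (-0.64)² + (-0.62)² = 0.7056 + 0.0400 + 0.4096 + 0.3844 = 1.5396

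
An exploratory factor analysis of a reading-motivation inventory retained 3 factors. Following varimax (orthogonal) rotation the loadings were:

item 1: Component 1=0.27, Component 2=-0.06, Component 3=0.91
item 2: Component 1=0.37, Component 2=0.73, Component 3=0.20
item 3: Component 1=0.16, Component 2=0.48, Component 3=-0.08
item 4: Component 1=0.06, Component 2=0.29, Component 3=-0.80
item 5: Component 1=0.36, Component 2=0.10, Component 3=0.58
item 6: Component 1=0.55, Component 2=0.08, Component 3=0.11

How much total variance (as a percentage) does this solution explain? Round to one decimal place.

SS loadings by factor: 0.6711, 0.8674, 1.8630; total = 3.4015.
Total variance with 6 standardized items is 6, so the solution explains 3.4015/6 = 0.5669 = 56.69%.

56.7%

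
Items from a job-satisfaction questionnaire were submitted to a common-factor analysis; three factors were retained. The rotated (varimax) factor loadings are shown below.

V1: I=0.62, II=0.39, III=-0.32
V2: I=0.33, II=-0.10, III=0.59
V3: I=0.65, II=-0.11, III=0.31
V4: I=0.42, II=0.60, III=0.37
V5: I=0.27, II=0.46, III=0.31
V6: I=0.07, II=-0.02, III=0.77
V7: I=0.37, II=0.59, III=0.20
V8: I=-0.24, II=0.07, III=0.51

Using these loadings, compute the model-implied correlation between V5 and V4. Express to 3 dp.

0.504

r̂ = Σ λ_i·λ_j across factors = (0.27)(0.42) + (0.46)(0.60) + (0.31)(0.37)
  = +0.1134 +0.2760 +0.1147 = 0.5041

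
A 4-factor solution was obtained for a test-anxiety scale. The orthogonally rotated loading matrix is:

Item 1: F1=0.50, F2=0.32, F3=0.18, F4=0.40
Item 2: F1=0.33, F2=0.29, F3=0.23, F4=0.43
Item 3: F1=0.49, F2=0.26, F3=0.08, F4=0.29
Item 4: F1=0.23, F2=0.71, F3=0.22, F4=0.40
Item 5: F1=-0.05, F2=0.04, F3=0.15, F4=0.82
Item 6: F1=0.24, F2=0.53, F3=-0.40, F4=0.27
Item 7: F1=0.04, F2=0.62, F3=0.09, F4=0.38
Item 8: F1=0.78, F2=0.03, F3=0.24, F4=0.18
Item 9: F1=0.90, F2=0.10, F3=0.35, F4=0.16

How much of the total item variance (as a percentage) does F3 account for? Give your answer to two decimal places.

5.68%

SS loadings for F3 = 0.18² + 0.23² + 0.08² + 0.22² + 0.15² + (-0.40)² + 0.09² + 0.24² + 0.35² = 0.5108
With 9 standardized items, total variance = 9. Proportion = 0.5108/9 = 0.0568 → 5.68%.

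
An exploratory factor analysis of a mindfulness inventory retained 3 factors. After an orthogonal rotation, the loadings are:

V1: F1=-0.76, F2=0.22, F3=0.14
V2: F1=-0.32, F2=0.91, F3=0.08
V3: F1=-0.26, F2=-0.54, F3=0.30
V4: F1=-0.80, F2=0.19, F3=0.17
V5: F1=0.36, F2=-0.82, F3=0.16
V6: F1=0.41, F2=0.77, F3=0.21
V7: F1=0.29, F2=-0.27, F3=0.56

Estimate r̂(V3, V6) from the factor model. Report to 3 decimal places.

r̂ = Σ λ_i·λ_j across factors = (-0.26)(0.41) + (-0.54)(0.77) + (0.30)(0.21)
  = -0.1066 -0.4158 +0.0630 = -0.4594

-0.459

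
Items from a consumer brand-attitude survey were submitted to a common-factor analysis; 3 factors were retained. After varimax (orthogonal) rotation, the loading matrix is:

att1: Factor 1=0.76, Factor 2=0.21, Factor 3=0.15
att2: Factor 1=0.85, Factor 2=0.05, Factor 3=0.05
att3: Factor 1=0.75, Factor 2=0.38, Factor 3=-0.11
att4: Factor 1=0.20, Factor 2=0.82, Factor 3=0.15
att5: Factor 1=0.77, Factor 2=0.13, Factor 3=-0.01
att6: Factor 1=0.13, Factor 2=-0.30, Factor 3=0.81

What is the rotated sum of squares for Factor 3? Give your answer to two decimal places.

SS loadings for Factor 3 = 0.15² + 0.05² + (-0.11)² + 0.15² + (-0.01)² + 0.81² = 0.0225 + 0.0025 + 0.0121 + 0.0225 + 0.0001 + 0.6561 = 0.7158

0.72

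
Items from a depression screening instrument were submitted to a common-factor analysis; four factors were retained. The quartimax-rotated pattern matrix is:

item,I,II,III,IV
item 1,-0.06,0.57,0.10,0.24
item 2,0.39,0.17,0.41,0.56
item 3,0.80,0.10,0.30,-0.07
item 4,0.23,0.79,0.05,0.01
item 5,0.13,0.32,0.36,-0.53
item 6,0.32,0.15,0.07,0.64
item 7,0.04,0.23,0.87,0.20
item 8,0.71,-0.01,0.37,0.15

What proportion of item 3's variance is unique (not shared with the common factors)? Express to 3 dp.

h² = 0.80² + 0.10² + 0.30² + (-0.07)² = 0.6400 + 0.0100 + 0.0900 + 0.0049 = 0.7449
Uniqueness u² = 1 − h² = 1 − 0.7449 = 0.2551

0.255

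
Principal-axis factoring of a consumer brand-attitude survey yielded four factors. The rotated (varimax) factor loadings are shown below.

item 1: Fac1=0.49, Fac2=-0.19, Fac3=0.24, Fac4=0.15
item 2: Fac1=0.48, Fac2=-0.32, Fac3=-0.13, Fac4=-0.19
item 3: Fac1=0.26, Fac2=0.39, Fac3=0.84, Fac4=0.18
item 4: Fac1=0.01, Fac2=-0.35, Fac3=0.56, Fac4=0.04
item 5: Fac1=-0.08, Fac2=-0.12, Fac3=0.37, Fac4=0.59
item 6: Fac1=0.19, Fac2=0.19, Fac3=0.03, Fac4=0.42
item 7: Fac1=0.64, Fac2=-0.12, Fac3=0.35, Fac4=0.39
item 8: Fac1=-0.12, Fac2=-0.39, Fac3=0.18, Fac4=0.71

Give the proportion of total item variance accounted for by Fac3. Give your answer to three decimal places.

SS loadings for Fac3 = 0.24² + (-0.13)² + 0.84² + 0.56² + 0.37² + 0.03² + 0.35² + 0.18² = 1.3864
Proportion of variance = 1.3864 / 8 = 0.1733.

0.173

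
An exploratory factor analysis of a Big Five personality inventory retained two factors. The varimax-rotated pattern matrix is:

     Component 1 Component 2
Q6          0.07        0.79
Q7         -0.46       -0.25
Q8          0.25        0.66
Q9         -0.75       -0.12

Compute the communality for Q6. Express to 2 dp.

0.63

h² = 0.07² + 0.79² = 0.0049 + 0.6241 = 0.6290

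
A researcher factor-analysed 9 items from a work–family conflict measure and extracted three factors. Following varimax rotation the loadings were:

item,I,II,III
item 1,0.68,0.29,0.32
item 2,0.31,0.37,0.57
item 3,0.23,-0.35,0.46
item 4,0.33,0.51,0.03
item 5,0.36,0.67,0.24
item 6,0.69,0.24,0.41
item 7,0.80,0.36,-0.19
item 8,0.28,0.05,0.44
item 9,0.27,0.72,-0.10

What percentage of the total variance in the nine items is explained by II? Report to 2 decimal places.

SS loadings for II = 0.29² + 0.37² + (-0.35)² + 0.51² + 0.67² + 0.24² + 0.36² + 0.05² + 0.72² = 1.7606
With 9 standardized items, total variance = 9. Proportion = 1.7606/9 = 0.1956 → 19.56%.

19.56%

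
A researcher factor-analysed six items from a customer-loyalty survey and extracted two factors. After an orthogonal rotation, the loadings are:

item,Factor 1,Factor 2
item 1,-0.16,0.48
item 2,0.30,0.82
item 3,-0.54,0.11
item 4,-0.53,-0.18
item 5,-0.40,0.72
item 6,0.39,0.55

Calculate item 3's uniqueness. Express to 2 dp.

0.70

h² = (-0.54)² + 0.11² = 0.2916 + 0.0121 = 0.3037
Uniqueness u² = 1 − h² = 1 − 0.3037 = 0.6963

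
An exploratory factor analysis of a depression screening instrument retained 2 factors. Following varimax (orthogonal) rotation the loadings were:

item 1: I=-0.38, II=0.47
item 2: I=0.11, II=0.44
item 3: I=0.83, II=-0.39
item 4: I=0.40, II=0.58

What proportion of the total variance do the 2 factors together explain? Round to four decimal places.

Communalities: 0.3653, 0.2057, 0.8410, 0.4964; Σh² = 1.9084.
Total variance with 4 standardized items is 4, so the solution explains 1.9084/4 = 0.4771.

0.4771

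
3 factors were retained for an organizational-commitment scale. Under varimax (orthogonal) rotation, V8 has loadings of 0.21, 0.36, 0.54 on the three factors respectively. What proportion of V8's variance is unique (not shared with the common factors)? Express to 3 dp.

h² = 0.21² + 0.36² + 0.54² = 0.0441 + 0.1296 + 0.2916 = 0.4653
Uniqueness u² = 1 − h² = 1 − 0.4653 = 0.5347

0.535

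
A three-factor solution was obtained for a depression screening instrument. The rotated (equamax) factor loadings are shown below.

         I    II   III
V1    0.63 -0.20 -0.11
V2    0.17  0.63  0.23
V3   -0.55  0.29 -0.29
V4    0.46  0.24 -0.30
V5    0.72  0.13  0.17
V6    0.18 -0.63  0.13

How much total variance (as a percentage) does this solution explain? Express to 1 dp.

46.1%

SS loadings by factor: 1.4907, 0.9924, 0.2849; total = 2.7680.
Total variance with 6 standardized items is 6, so the solution explains 2.7680/6 = 0.4613 = 46.13%.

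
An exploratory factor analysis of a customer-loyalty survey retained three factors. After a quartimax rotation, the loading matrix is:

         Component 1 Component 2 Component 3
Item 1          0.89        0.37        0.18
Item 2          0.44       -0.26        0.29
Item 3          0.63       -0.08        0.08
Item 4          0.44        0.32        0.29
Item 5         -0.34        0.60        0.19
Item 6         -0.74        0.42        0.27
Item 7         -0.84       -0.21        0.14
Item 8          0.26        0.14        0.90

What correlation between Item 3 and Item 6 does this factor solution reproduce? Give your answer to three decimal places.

-0.478

r̂ = Σ λ_i·λ_j across factors = (0.63)(-0.74) + (-0.08)(0.42) + (0.08)(0.27)
  = -0.4662 -0.0336 +0.0216 = -0.4782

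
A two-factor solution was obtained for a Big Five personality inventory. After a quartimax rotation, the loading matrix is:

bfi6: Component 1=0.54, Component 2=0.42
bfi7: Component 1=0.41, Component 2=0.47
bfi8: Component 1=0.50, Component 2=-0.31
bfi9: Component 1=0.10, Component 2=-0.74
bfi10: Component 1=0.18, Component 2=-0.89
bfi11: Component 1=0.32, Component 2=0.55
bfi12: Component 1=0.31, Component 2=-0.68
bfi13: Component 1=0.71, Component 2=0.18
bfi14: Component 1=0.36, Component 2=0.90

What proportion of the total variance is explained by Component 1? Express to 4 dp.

0.1760

SS loadings for Component 1 = 0.54² + 0.41² + 0.50² + 0.10² + 0.18² + 0.32² + 0.31² + 0.71² + 0.36² = 1.5843
Proportion of variance = 1.5843 / 9 = 0.1760.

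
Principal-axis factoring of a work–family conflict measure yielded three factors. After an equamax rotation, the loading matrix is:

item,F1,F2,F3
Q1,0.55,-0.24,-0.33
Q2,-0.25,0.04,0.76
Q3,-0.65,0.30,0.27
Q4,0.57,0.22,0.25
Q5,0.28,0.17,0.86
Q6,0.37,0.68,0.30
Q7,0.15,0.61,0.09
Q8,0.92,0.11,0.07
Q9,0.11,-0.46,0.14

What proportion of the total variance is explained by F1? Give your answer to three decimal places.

SS loadings for F1 = 0.55² + (-0.25)² + (-0.65)² + 0.57² + 0.28² + 0.37² + 0.15² + 0.92² + 0.11² = 2.2087
Proportion of variance = 2.2087 / 9 = 0.2454.

0.245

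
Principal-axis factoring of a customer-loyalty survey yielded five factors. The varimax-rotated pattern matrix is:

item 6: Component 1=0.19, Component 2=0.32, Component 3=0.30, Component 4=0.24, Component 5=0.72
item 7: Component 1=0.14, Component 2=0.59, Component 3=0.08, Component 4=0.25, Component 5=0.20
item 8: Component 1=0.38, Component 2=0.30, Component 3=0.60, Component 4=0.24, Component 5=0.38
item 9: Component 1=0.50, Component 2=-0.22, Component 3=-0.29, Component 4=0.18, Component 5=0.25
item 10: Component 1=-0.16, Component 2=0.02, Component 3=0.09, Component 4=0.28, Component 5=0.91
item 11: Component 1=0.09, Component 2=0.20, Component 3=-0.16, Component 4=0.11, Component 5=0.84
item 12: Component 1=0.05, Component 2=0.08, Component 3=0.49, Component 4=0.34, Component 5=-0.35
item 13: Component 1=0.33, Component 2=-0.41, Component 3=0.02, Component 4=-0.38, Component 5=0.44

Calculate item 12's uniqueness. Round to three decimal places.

h² = 0.05² + 0.08² + 0.49² + 0.34² + (-0.35)² = 0.0025 + 0.0064 + 0.2401 + 0.1156 + 0.1225 = 0.4871
Uniqueness u² = 1 − h² = 1 − 0.4871 = 0.5129

0.513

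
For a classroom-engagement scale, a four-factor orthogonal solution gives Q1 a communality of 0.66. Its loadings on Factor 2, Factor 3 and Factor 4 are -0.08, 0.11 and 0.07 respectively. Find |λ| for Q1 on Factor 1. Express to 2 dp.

0.80

Under orthogonal rotation h² = Σλ², so λ_Factor 1² = h² − (0.0234) = 0.66 − 0.0234 = 0.6366.
|λ| = √0.6366 = 0.7979.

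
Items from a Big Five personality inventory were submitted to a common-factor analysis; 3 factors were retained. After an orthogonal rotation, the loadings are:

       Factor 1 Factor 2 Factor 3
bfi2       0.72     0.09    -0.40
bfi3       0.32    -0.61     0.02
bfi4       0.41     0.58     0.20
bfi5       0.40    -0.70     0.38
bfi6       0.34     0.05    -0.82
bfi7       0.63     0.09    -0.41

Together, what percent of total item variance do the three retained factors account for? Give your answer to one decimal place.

SS loadings by factor: 1.4614, 1.2172, 1.1853; total = 3.8639.
Total variance with 6 standardized items is 6, so the solution explains 3.8639/6 = 0.6440 = 64.40%.

64.4%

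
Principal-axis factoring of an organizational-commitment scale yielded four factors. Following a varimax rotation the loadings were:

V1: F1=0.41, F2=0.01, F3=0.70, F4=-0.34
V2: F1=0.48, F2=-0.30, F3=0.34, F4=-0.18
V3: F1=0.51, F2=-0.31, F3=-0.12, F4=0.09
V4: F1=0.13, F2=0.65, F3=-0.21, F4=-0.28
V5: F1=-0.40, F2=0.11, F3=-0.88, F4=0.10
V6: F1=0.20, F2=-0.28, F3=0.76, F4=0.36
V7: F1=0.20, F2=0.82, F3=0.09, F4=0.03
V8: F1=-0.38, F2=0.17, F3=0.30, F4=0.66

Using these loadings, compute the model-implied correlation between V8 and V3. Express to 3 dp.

-0.223

r̂ = Σ λ_i·λ_j across factors = (-0.38)(0.51) + (0.17)(-0.31) + (0.30)(-0.12) + (0.66)(0.09)
  = -0.1938 -0.0527 -0.0360 +0.0594 = -0.2231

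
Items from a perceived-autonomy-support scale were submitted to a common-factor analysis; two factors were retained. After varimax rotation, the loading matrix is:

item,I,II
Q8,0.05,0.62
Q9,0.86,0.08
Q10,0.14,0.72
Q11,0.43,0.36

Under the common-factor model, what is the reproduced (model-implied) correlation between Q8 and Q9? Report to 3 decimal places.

r̂ = Σ λ_i·λ_j across factors = (0.05)(0.86) + (0.62)(0.08)
  = +0.0430 +0.0496 = 0.0926

0.093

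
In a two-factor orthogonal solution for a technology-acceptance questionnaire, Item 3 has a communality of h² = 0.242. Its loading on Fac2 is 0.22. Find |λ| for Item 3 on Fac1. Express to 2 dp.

0.44

Under orthogonal rotation h² = Σλ², so λ_Fac1² = h² − (0.0484) = 0.242 − 0.0484 = 0.1936.
|λ| = √0.1936 = 0.4400.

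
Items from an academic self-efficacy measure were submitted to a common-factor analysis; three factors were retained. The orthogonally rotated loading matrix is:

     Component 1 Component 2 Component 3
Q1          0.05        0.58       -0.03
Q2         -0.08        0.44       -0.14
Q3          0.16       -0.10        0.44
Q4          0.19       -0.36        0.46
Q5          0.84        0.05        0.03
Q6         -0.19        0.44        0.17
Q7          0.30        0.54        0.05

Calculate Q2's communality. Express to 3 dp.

h² = (-0.08)² + 0.44² + (-0.14)² = 0.0064 + 0.1936 + 0.0196 = 0.2196

0.220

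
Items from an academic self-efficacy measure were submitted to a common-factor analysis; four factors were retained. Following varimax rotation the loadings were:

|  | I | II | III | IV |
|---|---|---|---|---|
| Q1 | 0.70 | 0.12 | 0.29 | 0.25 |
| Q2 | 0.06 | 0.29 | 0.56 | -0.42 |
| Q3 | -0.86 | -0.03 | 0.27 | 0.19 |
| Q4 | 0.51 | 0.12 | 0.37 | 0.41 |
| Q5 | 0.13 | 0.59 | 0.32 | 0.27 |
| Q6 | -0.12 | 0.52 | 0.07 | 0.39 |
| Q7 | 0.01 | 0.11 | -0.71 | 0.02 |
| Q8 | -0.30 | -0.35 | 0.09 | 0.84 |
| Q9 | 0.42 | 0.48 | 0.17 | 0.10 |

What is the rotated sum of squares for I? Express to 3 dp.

SS loadings for I = 0.70² + 0.06² + (-0.86)² + 0.51² + 0.13² + (-0.12)² + 0.01² + (-0.30)² + 0.42² = 0.4900 + 0.0036 + 0.7396 + 0.2601 + 0.0169 + 0.0144 + 0.0001 + 0.0900 + 0.1764 = 1.7911

1.791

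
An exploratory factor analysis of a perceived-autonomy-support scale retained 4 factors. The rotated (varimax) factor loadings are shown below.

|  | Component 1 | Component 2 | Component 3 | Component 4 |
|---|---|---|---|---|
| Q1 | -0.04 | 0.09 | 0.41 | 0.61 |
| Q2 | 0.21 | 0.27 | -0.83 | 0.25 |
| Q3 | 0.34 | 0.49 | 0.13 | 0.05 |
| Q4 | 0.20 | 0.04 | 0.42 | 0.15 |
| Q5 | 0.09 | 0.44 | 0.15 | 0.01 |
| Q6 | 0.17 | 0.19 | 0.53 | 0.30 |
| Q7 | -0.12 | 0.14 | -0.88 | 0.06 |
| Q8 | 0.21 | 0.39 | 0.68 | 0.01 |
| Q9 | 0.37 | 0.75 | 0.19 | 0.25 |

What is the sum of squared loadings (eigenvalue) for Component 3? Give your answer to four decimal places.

2.6266

SS loadings for Component 3 = 0.41² + (-0.83)² + 0.13² + 0.42² + 0.15² + 0.53² + (-0.88)² + 0.68² + 0.19² = 0.1681 + 0.6889 + 0.0169 + 0.1764 + 0.0225 + 0.2809 + 0.7744 + 0.4624 + 0.0361 = 2.6266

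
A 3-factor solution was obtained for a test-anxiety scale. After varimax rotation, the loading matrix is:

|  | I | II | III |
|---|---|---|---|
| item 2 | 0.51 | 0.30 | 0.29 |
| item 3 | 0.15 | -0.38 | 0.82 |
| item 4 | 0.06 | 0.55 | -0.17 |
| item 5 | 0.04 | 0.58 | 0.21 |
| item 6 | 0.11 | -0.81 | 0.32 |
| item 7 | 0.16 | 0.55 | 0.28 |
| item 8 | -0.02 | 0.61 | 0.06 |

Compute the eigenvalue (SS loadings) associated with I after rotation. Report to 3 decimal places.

0.326

SS loadings for I = 0.51² + 0.15² + 0.06² + 0.04² + 0.11² + 0.16² + (-0.02)² = 0.2601 + 0.0225 + 0.0036 + 0.0016 + 0.0121 + 0.0256 + 0.0004 = 0.3259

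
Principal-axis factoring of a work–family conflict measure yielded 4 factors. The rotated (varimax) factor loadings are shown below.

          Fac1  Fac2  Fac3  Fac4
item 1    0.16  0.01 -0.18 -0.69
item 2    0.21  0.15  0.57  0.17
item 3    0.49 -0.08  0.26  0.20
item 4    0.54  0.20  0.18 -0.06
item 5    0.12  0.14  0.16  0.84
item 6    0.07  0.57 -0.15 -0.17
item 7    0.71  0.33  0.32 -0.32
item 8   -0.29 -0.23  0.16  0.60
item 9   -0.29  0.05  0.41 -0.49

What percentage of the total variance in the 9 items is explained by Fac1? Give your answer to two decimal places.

14.37%

SS loadings for Fac1 = 0.16² + 0.21² + 0.49² + 0.54² + 0.12² + 0.07² + 0.71² + (-0.29)² + (-0.29)² = 1.2930
With 9 standardized items, total variance = 9. Proportion = 1.2930/9 = 0.1437 → 14.37%.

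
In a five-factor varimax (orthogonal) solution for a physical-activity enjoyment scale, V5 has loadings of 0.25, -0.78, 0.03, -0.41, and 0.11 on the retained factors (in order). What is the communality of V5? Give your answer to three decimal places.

h² = 0.25² + (-0.78)² + 0.03² + (-0.41)² + 0.11² = 0.0625 + 0.6084 + 0.0009 + 0.1681 + 0.0121 = 0.8520

0.852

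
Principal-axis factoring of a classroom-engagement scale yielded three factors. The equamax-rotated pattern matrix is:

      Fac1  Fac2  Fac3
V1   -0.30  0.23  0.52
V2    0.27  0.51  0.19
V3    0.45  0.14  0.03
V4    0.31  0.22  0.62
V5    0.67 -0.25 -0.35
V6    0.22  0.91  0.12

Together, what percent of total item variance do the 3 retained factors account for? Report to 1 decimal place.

Communalities: 0.4133, 0.3691, 0.2230, 0.5289, 0.6339, 0.8909; Σh² = 3.0591.
Total variance with 6 standardized items is 6, so the solution explains 3.0591/6 = 0.5099 = 50.98%.

51.0%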